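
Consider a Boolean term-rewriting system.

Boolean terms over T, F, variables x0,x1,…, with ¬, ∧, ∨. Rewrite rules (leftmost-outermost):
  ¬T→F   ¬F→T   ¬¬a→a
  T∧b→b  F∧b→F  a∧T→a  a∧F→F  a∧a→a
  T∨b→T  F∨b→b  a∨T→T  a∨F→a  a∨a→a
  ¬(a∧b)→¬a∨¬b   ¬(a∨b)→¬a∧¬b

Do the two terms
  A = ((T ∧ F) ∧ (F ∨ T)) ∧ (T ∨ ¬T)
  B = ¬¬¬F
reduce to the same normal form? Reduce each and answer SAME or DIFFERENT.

Answer: DIFFERENT — A ⇓ F, B ⇓ T

Reduction:
Term A:
  start: ((T ∧ F) ∧ (F ∨ T)) ∧ (T ∨ ¬T)
  step 1: (F ∧ (F ∨ T)) ∧ (T ∨ ¬T)
  step 2: F ∧ (T ∨ ¬T)
  step 3: F

Term B:
  start: ¬¬¬F
  step 1: ¬F
  step 2: T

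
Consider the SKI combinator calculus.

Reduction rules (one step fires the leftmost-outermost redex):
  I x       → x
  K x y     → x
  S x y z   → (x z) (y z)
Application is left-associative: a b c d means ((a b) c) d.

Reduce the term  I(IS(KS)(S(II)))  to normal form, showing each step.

  start: I(IS(KS)(S(II)))
  step 1: IS(KS)(S(II))
  step 2: S(KS)(S(II))
  step 3: S(KS)(SI)

Answer: normal form = S(KS)(SI)  (in 3 steps)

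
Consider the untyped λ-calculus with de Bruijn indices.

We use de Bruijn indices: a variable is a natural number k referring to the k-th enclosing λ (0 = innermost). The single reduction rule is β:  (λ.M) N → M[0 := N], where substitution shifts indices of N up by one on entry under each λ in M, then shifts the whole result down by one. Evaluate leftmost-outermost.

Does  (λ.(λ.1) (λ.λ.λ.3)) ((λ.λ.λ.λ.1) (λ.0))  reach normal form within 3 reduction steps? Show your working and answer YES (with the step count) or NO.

  start: (λ.(λ.1) (λ.λ.λ.3)) ((λ.λ.λ.λ.1) (λ.0))
  step 1: (λ.(λ.λ.λ.λ.1) (λ.0)) (λ.λ.λ.(λ.λ.λ.λ.1) (λ.0))
  step 2: (λ.λ.λ.λ.1) (λ.0)
  step 3: λ.λ.λ.1

Answer: YES — reaches normal form λ.λ.λ.1 in 3 ≤ 3 steps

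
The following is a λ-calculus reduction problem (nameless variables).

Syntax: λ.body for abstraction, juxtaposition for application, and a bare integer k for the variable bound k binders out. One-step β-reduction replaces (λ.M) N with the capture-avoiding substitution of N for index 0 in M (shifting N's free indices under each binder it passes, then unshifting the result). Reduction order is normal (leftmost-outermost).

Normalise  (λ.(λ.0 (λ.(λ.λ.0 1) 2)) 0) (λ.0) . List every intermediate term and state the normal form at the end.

Answer: normal form = λ.λ.0 (λ.0)  (in 4 steps)

Derivation:
  start: (λ.(λ.0 (λ.(λ.λ.0 1) 2)) 0) (λ.0)
  →1  (λ.0 (λ.(λ.λ.0 1) (λ.0))) (λ.0)
  →2  (λ.0) (λ.(λ.λ.0 1) (λ.0))
  →3  λ.(λ.λ.0 1) (λ.0)
  →4  λ.λ.0 (λ.0)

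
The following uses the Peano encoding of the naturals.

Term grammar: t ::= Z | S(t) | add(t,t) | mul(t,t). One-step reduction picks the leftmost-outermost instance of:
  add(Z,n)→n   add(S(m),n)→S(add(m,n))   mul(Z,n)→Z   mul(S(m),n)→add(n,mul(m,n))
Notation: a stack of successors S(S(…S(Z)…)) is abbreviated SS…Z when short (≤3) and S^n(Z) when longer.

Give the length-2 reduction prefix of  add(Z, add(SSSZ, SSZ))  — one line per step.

  start: add(Z, add(SSSZ, SSZ))
  →1  add(SSSZ, SSZ)
  →2  S(add(SSZ, SSZ))

Answer: after 2 steps: S(add(SSZ, SSZ))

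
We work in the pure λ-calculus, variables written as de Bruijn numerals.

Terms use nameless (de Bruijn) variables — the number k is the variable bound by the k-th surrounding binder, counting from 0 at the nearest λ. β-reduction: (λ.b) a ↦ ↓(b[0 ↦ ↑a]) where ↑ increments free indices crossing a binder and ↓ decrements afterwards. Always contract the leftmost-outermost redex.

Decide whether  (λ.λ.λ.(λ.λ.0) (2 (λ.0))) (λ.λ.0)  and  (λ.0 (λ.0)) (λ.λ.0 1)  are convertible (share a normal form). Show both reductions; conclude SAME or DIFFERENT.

Term A:
  start: (λ.λ.λ.(λ.λ.0) (2 (λ.0))) (λ.λ.0)
  step 1: λ.λ.(λ.λ.0) ((λ.λ.0) (λ.0))
  step 2: λ.λ.λ.0

Term B:
  start: (λ.0 (λ.0)) (λ.λ.0 1)
  step 1: (λ.λ.0 1) (λ.0)
  step 2: λ.0 (λ.0)

Answer: DIFFERENT — A ⇓ λ.λ.λ.0, B ⇓ λ.0 (λ.0)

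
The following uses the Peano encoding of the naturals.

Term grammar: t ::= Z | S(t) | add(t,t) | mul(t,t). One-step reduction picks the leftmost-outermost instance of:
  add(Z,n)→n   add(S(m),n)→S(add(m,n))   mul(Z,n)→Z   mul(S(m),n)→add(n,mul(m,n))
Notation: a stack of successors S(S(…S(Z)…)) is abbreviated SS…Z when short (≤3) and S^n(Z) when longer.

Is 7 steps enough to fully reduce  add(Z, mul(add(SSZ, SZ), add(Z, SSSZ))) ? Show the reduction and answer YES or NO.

Answer: NO — after 7 steps the term is S(S(S(add(Z, mul(add(SZ, SZ), add(Z, SSSZ)))))), not yet normal

Derivation:
  start: add(Z, mul(add(SSZ, SZ), add(Z, SSSZ)))
  [1] mul(add(SSZ, SZ), add(Z, SSSZ))
  [2] mul(S(add(SZ, SZ)), add(Z, SSSZ))
  [3] add(add(Z, SSSZ), mul(add(SZ, SZ), add(Z, SSSZ)))
  [4] add(SSSZ, mul(add(SZ, SZ), add(Z, SSSZ)))
  [5] S(add(SSZ, mul(add(SZ, SZ), add(Z, SSSZ))))
  [6] S(S(add(SZ, mul(add(SZ, SZ), add(Z, SSSZ)))))
  [7] S(S(S(add(Z, mul(add(SZ, SZ), add(Z, SSSZ))))))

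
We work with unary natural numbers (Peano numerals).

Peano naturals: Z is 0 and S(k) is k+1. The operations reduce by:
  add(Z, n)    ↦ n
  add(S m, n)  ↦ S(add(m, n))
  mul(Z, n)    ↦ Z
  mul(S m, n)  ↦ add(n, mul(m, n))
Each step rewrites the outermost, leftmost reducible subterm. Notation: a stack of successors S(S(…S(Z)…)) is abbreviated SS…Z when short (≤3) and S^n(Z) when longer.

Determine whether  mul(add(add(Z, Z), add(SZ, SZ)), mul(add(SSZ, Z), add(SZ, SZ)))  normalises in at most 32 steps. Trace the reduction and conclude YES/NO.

  start: mul(add(add(Z, Z), add(SZ, SZ)), mul(add(SSZ, Z), add(SZ, SZ)))
  step 1: mul(add(Z, add(SZ, SZ)), mul(add(SSZ, Z), add(SZ, SZ)))
  step 2: mul(add(SZ, SZ), mul(add(SSZ, Z), add(SZ, SZ)))
  step 3: mul(S(add(Z, SZ)), mul(add(SSZ, Z), add(SZ, SZ)))
  step 4: add(mul(add(SSZ, Z), add(SZ, SZ)), mul(add(Z, SZ), mul(add(SSZ, Z), add(SZ, SZ))))
  step 5: add(mul(S(add(SZ, Z)), add(SZ, SZ)), mul(add(Z, SZ), mul(add(SSZ, Z), add(SZ, SZ))))
  step 6: add(add(add(SZ, SZ), mul(add(SZ, Z), add(SZ, SZ))), mul(add(Z, SZ), mul(add(SSZ, Z), add(SZ, SZ))))
  step 7: add(add(S(add(Z, SZ)), mul(add(SZ, Z), add(SZ, SZ))), mul(add(Z, SZ), mul(add(SSZ, Z), add(SZ, SZ))))
  step 8: add(S(add(add(Z, SZ), mul(add(SZ, Z), add(SZ, SZ)))), mul(add(Z, SZ), mul(add(SSZ, Z), add(SZ, SZ))))
  step 9: S(add(add(add(Z, SZ), mul(add(SZ, Z), add(SZ, SZ))), mul(add(Z, SZ), mul(add(SSZ, Z), add(SZ, SZ)))))
  step 10: S(add(add(SZ, mul(add(SZ, Z), add(SZ, SZ))), mul(add(Z, SZ), mul(add(SSZ, Z), add(SZ, SZ)))))
  step 11: S(add(S(add(Z, mul(add(SZ, Z), add(SZ, SZ)))), mul(add(Z, SZ), mul(add(SSZ, Z), add(SZ, SZ)))))
  step 12: S(S(add(add(Z, mul(add(SZ, Z), add(SZ, SZ))), mul(add(Z, SZ), mul(add(SSZ, Z), add(SZ, SZ))))))
  step 13: S(S(add(mul(add(SZ, Z), add(SZ, SZ)), mul(add(Z, SZ), mul(add(SSZ, Z), add(SZ, SZ))))))
  step 14: S(S(add(mul(S(add(Z, Z)), add(SZ, SZ)), mul(add(Z, SZ), mul(add(SSZ, Z), add(SZ, SZ))))))
  step 15: S(S(add(add(add(SZ, SZ), mul(add(Z, Z), add(SZ, SZ))), mul(add(Z, SZ), mul(add(SSZ, Z), add(SZ, SZ))))))
  step 16: S(S(add(add(S(add(Z, SZ)), mul(add(Z, Z), add(SZ, SZ))), mul(add(Z, SZ), mul(add(SSZ, Z), add(SZ, SZ))))))
  step 17: S(S(add(S(add(add(Z, SZ), mul(add(Z, Z), add(SZ, SZ)))), mul(add(Z, SZ), mul(add(SSZ, Z), add(SZ, SZ))))))
  step 18: S(S(S(add(add(add(Z, SZ), mul(add(Z, Z), add(SZ, SZ))), mul(add(Z, SZ), mul(add(SSZ, Z), add(SZ, SZ)))))))
  step 19: S(S(S(add(add(SZ, mul(add(Z, Z), add(SZ, SZ))), mul(add(Z, SZ), mul(add(SSZ, Z), add(SZ, SZ)))))))
  step 20: S(S(S(add(S(add(Z, mul(add(Z, Z), add(SZ, SZ)))), mul(add(Z, SZ), mul(add(SSZ, Z), add(SZ, SZ)))))))
  step 21: S(S(S(S(add(add(Z, mul(add(Z, Z), add(SZ, SZ))), mul(add(Z, SZ), mul(add(SSZ, Z), add(SZ, SZ))))))))
  step 22: S(S(S(S(add(mul(add(Z, Z), add(SZ, SZ)), mul(add(Z, SZ), mul(add(SSZ, Z), add(SZ, SZ))))))))
  step 23: S(S(S(S(add(mul(Z, add(SZ, SZ)), mul(add(Z, SZ), mul(add(SSZ, Z), add(SZ, SZ))))))))
  step 24: S(S(S(S(add(Z, mul(add(Z, SZ), mul(add(SSZ, Z), add(SZ, SZ))))))))
  step 25: S(S(S(S(mul(add(Z, SZ), mul(add(SSZ, Z), add(SZ, SZ)))))))
  step 26: S(S(S(S(mul(SZ, mul(add(SSZ, Z), add(SZ, SZ)))))))
  step 27: S(S(S(S(add(mul(add(SSZ, Z), add(SZ, SZ)), mul(Z, mul(add(SSZ, Z), add(SZ, SZ))))))))
  step 28: S(S(S(S(add(mul(S(add(SZ, Z)), add(SZ, SZ)), mul(Z, mul(add(SSZ, Z), add(SZ, SZ))))))))
  step 29: S(S(S(S(add(add(add(SZ, SZ), mul(add(SZ, Z), add(SZ, SZ))), mul(Z, mul(add(SSZ, Z), add(SZ, SZ))))))))
  step 30: S(S(S(S(add(add(S(add(Z, SZ)), mul(add(SZ, Z), add(SZ, SZ))), mul(Z, mul(add(SSZ, Z), add(SZ, SZ))))))))
  step 31: S(S(S(S(add(S(add(add(Z, SZ), mul(add(SZ, Z), add(SZ, SZ)))), mul(Z, mul(add(SSZ, Z), add(SZ, SZ))))))))
  step 32: S(S(S(S(S(add(add(add(Z, SZ), mul(add(SZ, Z), add(SZ, SZ))), mul(Z, mul(add(SSZ, Z), add(SZ, SZ)))))))))

Answer: NO — after 32 steps the term is S(S(S(S(S(add(add(add(Z, SZ), mul(add(SZ, Z), add(SZ, SZ))), mul(Z, mul(add(SSZ, Z), add(SZ, SZ))))))))), not yet normal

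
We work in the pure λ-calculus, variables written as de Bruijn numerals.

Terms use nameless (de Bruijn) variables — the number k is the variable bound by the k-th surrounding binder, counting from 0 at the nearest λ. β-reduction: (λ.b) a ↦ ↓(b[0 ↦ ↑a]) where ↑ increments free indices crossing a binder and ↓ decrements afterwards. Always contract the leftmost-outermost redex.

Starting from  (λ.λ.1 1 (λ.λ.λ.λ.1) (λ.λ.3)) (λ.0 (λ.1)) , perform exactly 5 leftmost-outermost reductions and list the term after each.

Answer: after 5 steps: λ.(λ.λ.λ.λ.1) (λ.λ.λ.λ.λ.1) (λ.λ.λ.0 (λ.1))

Working:
  start: (λ.λ.1 1 (λ.λ.λ.λ.1) (λ.λ.3)) (λ.0 (λ.1))
  →1  λ.(λ.0 (λ.1)) (λ.0 (λ.1)) (λ.λ.λ.λ.1) (λ.λ.λ.0 (λ.1))
  →2  λ.(λ.0 (λ.1)) (λ.λ.0 (λ.1)) (λ.λ.λ.λ.1) (λ.λ.λ.0 (λ.1))
  →3  λ.(λ.λ.0 (λ.1)) (λ.λ.λ.0 (λ.1)) (λ.λ.λ.λ.1) (λ.λ.λ.0 (λ.1))
  →4  λ.(λ.0 (λ.1)) (λ.λ.λ.λ.1) (λ.λ.λ.0 (λ.1))
  →5  λ.(λ.λ.λ.λ.1) (λ.λ.λ.λ.λ.1) (λ.λ.λ.0 (λ.1))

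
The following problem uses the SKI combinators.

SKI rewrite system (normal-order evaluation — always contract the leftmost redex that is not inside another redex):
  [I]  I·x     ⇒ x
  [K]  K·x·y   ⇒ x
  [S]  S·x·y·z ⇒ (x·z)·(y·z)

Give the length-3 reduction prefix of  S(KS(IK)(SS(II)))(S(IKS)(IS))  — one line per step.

Answer: after 3 steps: S(S(SSI))(S(KS)(IS))

Working:
  start: S(KS(IK)(SS(II)))(S(IKS)(IS))
  →1  S(S(SS(II)))(S(IKS)(IS))
  →2  S(S(SSI))(S(IKS)(IS))
  →3  S(S(SSI))(S(KS)(IS))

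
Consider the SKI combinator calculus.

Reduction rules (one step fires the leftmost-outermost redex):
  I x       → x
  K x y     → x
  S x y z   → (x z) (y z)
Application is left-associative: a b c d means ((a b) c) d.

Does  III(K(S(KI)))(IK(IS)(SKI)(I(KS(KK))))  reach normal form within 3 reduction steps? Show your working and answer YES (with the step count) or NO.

  start: III(K(S(KI)))(IK(IS)(SKI)(I(KS(KK))))
  step 1: II(K(S(KI)))(IK(IS)(SKI)(I(KS(KK))))
  step 2: I(K(S(KI)))(IK(IS)(SKI)(I(KS(KK))))
  step 3: K(S(KI))(IK(IS)(SKI)(I(KS(KK))))

Answer: NO — after 3 steps the term is K(S(KI))(IK(IS)(SKI)(I(KS(KK)))), not yet normal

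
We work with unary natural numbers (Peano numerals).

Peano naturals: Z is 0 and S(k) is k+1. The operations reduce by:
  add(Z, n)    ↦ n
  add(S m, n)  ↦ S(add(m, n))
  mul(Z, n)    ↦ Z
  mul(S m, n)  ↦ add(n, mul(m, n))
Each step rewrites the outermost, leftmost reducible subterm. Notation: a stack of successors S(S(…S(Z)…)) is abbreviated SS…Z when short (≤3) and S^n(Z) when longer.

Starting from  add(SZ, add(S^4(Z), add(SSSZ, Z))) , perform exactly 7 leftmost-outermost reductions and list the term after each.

Answer: after 7 steps: S(S(S(S(S(add(SSSZ, Z))))))

Reduction:
  start: add(SZ, add(S^4(Z), add(SSSZ, Z)))
  →1  S(add(Z, add(S^4(Z), add(SSSZ, Z))))
  →2  S(add(S^4(Z), add(SSSZ, Z)))
  →3  S(S(add(SSSZ, add(SSSZ, Z))))
  →4  S(S(S(add(SSZ, add(SSSZ, Z)))))
  →5  S(S(S(S(add(SZ, add(SSSZ, Z))))))
  →6  S(S(S(S(S(add(Z, add(SSSZ, Z)))))))
  →7  S(S(S(S(S(add(SSSZ, Z))))))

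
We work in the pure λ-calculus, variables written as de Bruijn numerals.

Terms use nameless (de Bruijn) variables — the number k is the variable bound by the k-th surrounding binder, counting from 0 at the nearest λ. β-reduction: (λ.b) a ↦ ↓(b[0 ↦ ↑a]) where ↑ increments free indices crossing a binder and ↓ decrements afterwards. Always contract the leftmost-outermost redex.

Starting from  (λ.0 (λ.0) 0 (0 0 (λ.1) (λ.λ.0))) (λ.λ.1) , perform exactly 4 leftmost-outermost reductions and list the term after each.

  start: (λ.0 (λ.0) 0 (0 0 (λ.1) (λ.λ.0))) (λ.λ.1)
  step 1: (λ.λ.1) (λ.0) (λ.λ.1) ((λ.λ.1) (λ.λ.1) (λ.λ.λ.1) (λ.λ.0))
  step 2: (λ.λ.0) (λ.λ.1) ((λ.λ.1) (λ.λ.1) (λ.λ.λ.1) (λ.λ.0))
  step 3: (λ.0) ((λ.λ.1) (λ.λ.1) (λ.λ.λ.1) (λ.λ.0))
  step 4: (λ.λ.1) (λ.λ.1) (λ.λ.λ.1) (λ.λ.0)

Answer: after 4 steps: (λ.λ.1) (λ.λ.1) (λ.λ.λ.1) (λ.λ.0)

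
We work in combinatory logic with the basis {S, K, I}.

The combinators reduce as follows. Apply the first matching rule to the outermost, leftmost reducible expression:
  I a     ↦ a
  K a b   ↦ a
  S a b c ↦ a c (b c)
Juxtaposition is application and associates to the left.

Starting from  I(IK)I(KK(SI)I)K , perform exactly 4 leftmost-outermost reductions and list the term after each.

  start: I(IK)I(KK(SI)I)K
  →1  IKI(KK(SI)I)K
  →2  KI(KK(SI)I)K
  →3  IK
  →4  K

Answer: after 4 steps: K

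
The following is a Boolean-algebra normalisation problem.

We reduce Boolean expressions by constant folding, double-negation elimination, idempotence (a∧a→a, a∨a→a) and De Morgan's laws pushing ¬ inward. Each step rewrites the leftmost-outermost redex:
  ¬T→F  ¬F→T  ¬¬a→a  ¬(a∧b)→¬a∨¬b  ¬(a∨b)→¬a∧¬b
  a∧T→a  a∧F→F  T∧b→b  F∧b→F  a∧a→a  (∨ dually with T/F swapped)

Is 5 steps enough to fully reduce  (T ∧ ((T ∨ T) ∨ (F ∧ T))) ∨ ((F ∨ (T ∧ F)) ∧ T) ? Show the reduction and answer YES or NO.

Answer: YES — reaches normal form T in 4 ≤ 5 steps

Derivation:
  start: (T ∧ ((T ∨ T) ∨ (F ∧ T))) ∨ ((F ∨ (T ∧ F)) ∧ T)
  →1  ((T ∨ T) ∨ (F ∧ T)) ∨ ((F ∨ (T ∧ F)) ∧ T)
  →2  (T ∨ (F ∧ T)) ∨ ((F ∨ (T ∧ F)) ∧ T)
  →3  T ∨ ((F ∨ (T ∧ F)) ∧ T)
  →4  T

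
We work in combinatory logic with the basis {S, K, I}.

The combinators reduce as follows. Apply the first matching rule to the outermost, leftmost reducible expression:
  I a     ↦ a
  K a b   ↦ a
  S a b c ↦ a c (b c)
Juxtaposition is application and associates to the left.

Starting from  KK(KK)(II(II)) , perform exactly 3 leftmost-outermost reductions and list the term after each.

Answer: after 3 steps: K(II)

Reduction:
  start: KK(KK)(II(II))
  step 1: K(II(II))
  step 2: K(I(II))
  step 3: K(II)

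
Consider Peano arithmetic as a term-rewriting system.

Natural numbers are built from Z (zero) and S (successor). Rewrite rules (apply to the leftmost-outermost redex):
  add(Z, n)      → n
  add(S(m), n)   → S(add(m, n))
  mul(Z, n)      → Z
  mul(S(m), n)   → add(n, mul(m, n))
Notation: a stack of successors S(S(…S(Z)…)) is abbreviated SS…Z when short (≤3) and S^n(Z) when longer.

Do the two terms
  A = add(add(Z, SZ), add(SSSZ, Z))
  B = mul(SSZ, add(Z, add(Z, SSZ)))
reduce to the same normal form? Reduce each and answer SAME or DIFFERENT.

Answer: SAME — A ⇓ S^4(Z), B ⇓ S^4(Z)

Reduction:
Term A:
  start: add(add(Z, SZ), add(SSSZ, Z))
  step 1: add(SZ, add(SSSZ, Z))
  step 2: S(add(Z, add(SSSZ, Z)))
  step 3: S(add(SSSZ, Z))
  step 4: S(S(add(SSZ, Z)))
  step 5: S(S(S(add(SZ, Z))))
  step 6: S(S(S(S(add(Z, Z)))))
  step 7: S^4(Z)

Term B:
  start: mul(SSZ, add(Z, add(Z, SSZ)))
  step 1: add(add(Z, add(Z, SSZ)), mul(SZ, add(Z, add(Z, SSZ))))
  step 2: add(add(Z, SSZ), mul(SZ, add(Z, add(Z, SSZ))))
  step 3: add(SSZ, mul(SZ, add(Z, add(Z, SSZ))))
  step 4: S(add(SZ, mul(SZ, add(Z, add(Z, SSZ)))))
  step 5: S(S(add(Z, mul(SZ, add(Z, add(Z, SSZ))))))
  step 6: S(S(mul(SZ, add(Z, add(Z, SSZ)))))
  step 7: S(S(add(add(Z, add(Z, SSZ)), mul(Z, add(Z, add(Z, SSZ))))))
  step 8: S(S(add(add(Z, SSZ), mul(Z, add(Z, add(Z, SSZ))))))
  step 9: S(S(add(SSZ, mul(Z, add(Z, add(Z, SSZ))))))
  step 10: S(S(S(add(SZ, mul(Z, add(Z, add(Z, SSZ)))))))
  step 11: S(S(S(S(add(Z, mul(Z, add(Z, add(Z, SSZ))))))))
  step 12: S(S(S(S(mul(Z, add(Z, add(Z, SSZ)))))))
  step 13: S^4(Z)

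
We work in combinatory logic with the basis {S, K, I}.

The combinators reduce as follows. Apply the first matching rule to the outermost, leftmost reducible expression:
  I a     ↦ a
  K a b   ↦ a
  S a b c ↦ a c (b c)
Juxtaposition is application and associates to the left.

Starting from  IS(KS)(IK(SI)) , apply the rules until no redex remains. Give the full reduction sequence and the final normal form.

Answer: normal form = S(KS)(K(SI))  (in 2 steps)

Reduction:
  start: IS(KS)(IK(SI))
  [1] S(KS)(IK(SI))
  [2] S(KS)(K(SI))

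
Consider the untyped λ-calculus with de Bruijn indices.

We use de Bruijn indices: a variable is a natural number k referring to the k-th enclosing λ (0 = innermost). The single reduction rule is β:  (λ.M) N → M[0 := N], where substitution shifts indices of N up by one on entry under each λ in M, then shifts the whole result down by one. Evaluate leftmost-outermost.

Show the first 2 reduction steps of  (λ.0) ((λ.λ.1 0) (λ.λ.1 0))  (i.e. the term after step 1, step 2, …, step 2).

Answer: after 2 steps: λ.(λ.λ.1 0) 0

Derivation:
  start: (λ.0) ((λ.λ.1 0) (λ.λ.1 0))
  →1  (λ.λ.1 0) (λ.λ.1 0)
  →2  λ.(λ.λ.1 0) 0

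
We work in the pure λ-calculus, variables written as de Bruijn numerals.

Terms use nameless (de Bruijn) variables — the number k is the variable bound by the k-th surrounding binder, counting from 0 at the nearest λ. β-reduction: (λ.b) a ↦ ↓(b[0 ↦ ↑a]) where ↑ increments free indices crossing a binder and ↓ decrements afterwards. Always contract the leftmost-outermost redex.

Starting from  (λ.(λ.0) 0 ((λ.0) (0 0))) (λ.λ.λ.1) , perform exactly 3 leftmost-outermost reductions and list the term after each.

Answer: after 3 steps: λ.λ.1

Derivation:
  start: (λ.(λ.0) 0 ((λ.0) (0 0))) (λ.λ.λ.1)
  [1] (λ.0) (λ.λ.λ.1) ((λ.0) ((λ.λ.λ.1) (λ.λ.λ.1)))
  [2] (λ.λ.λ.1) ((λ.0) ((λ.λ.λ.1) (λ.λ.λ.1)))
  [3] λ.λ.1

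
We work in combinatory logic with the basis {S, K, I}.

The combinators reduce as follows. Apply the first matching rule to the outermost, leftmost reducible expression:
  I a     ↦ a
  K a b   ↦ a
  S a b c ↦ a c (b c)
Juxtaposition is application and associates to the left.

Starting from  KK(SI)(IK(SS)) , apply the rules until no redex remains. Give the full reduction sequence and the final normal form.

  start: KK(SI)(IK(SS))
  step 1: K(IK(SS))
  step 2: K(K(SS))

Answer: normal form = K(K(SS))  (in 2 steps)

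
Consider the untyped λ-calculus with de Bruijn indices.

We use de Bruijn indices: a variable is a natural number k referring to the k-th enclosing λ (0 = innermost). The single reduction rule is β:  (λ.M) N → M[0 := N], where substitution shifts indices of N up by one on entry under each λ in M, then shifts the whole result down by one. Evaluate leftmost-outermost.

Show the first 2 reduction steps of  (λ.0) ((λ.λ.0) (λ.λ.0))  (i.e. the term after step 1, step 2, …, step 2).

  start: (λ.0) ((λ.λ.0) (λ.λ.0))
  step 1: (λ.λ.0) (λ.λ.0)
  step 2: λ.0

Answer: after 2 steps: λ.0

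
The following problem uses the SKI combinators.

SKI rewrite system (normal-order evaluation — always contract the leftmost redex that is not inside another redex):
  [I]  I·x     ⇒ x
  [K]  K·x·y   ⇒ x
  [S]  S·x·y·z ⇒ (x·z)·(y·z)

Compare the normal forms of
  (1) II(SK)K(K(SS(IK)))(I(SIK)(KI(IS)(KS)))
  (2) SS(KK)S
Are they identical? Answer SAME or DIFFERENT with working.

Term A:
  start: II(SK)K(K(SS(IK)))(I(SIK)(KI(IS)(KS)))
  step 1: I(SK)K(K(SS(IK)))(I(SIK)(KI(IS)(KS)))
  step 2: SKK(K(SS(IK)))(I(SIK)(KI(IS)(KS)))
  step 3: K(K(SS(IK)))(K(K(SS(IK))))(I(SIK)(KI(IS)(KS)))
  step 4: K(SS(IK))(I(SIK)(KI(IS)(KS)))
  step 5: SS(IK)
  step 6: SSK

Term B:
  start: SS(KK)S
  step 1: SS(KKS)
  step 2: SSK

Answer: SAME — A ⇓ SSK, B ⇓ SSK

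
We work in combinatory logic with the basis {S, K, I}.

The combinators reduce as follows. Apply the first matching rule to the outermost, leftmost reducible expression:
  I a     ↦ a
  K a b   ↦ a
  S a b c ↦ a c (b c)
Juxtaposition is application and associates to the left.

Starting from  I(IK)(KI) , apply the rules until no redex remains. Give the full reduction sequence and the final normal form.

  start: I(IK)(KI)
  →1  IK(KI)
  →2  K(KI)

Answer: normal form = K(KI)  (in 2 steps)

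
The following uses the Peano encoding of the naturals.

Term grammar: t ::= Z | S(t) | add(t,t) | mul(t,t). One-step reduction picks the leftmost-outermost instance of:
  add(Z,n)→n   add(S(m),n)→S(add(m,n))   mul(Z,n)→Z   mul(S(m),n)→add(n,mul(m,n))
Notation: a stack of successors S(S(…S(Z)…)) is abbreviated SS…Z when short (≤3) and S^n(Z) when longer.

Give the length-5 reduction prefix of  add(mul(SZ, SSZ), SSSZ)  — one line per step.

  start: add(mul(SZ, SSZ), SSSZ)
  →1  add(add(SSZ, mul(Z, SSZ)), SSSZ)
  →2  add(S(add(SZ, mul(Z, SSZ))), SSSZ)
  →3  S(add(add(SZ, mul(Z, SSZ)), SSSZ))
  →4  S(add(S(add(Z, mul(Z, SSZ))), SSSZ))
  →5  S(S(add(add(Z, mul(Z, SSZ)), SSSZ)))

Answer: after 5 steps: S(S(add(add(Z, mul(Z, SSZ)), SSSZ)))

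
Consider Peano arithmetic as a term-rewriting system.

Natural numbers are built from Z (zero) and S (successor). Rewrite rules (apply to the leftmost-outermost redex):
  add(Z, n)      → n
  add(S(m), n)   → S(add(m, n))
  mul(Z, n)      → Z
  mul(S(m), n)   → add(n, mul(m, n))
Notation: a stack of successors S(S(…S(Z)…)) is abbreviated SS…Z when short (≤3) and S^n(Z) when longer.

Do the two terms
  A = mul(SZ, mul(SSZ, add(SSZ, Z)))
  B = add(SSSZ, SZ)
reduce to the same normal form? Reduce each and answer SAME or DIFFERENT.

Answer: SAME — A ⇓ S^4(Z), B ⇓ S^4(Z)

Derivation:
Term A:
  start: mul(SZ, mul(SSZ, add(SSZ, Z)))
  step 1: add(mul(SSZ, add(SSZ, Z)), mul(Z, mul(SSZ, add(SSZ, Z))))
  step 2: add(add(add(SSZ, Z), mul(SZ, add(SSZ, Z))), mul(Z, mul(SSZ, add(SSZ, Z))))
  step 3: add(add(S(add(SZ, Z)), mul(SZ, add(SSZ, Z))), mul(Z, mul(SSZ, add(SSZ, Z))))
  step 4: add(S(add(add(SZ, Z), mul(SZ, add(SSZ, Z)))), mul(Z, mul(SSZ, add(SSZ, Z))))
  step 5: S(add(add(add(SZ, Z), mul(SZ, add(SSZ, Z))), mul(Z, mul(SSZ, add(SSZ, Z)))))
  step 6: S(add(add(S(add(Z, Z)), mul(SZ, add(SSZ, Z))), mul(Z, mul(SSZ, add(SSZ, Z)))))
  step 7: S(add(S(add(add(Z, Z), mul(SZ, add(SSZ, Z)))), mul(Z, mul(SSZ, add(SSZ, Z)))))
  step 8: S(S(add(add(add(Z, Z), mul(SZ, add(SSZ, Z))), mul(Z, mul(SSZ, add(SSZ, Z))))))
  step 9: S(S(add(add(Z, mul(SZ, add(SSZ, Z))), mul(Z, mul(SSZ, add(SSZ, Z))))))
  step 10: S(S(add(mul(SZ, add(SSZ, Z)), mul(Z, mul(SSZ, add(SSZ, Z))))))
  step 11: S(S(add(add(add(SSZ, Z), mul(Z, add(SSZ, Z))), mul(Z, mul(SSZ, add(SSZ, Z))))))
  step 12: S(S(add(add(S(add(SZ, Z)), mul(Z, add(SSZ, Z))), mul(Z, mul(SSZ, add(SSZ, Z))))))
  step 13: S(S(add(S(add(add(SZ, Z), mul(Z, add(SSZ, Z)))), mul(Z, mul(SSZ, add(SSZ, Z))))))
  step 14: S(S(S(add(add(add(SZ, Z), mul(Z, add(SSZ, Z))), mul(Z, mul(SSZ, add(SSZ, Z)))))))
  step 15: S(S(S(add(add(S(add(Z, Z)), mul(Z, add(SSZ, Z))), mul(Z, mul(SSZ, add(SSZ, Z)))))))
  step 16: S(S(S(add(S(add(add(Z, Z), mul(Z, add(SSZ, Z)))), mul(Z, mul(SSZ, add(SSZ, Z)))))))
  step 17: S(S(S(S(add(add(add(Z, Z), mul(Z, add(SSZ, Z))), mul(Z, mul(SSZ, add(SSZ, Z))))))))
  step 18: S(S(S(S(add(add(Z, mul(Z, add(SSZ, Z))), mul(Z, mul(SSZ, add(SSZ, Z))))))))
  step 19: S(S(S(S(add(mul(Z, add(SSZ, Z)), mul(Z, mul(SSZ, add(SSZ, Z))))))))
  step 20: S(S(S(S(add(Z, mul(Z, mul(SSZ, add(SSZ, Z))))))))
  step 21: S(S(S(S(mul(Z, mul(SSZ, add(SSZ, Z)))))))
  step 22: S^4(Z)

Term B:
  start: add(SSSZ, SZ)
  step 1: S(add(SSZ, SZ))
  step 2: S(S(add(SZ, SZ)))
  step 3: S(S(S(add(Z, SZ))))
  step 4: S^4(Z)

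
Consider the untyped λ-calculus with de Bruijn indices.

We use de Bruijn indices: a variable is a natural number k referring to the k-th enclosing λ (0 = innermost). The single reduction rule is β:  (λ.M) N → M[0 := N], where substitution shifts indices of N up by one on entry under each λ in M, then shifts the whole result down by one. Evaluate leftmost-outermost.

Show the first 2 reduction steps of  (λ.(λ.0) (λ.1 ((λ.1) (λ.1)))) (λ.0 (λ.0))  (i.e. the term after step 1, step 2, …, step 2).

Answer: after 2 steps: λ.(λ.0 (λ.0)) ((λ.1) (λ.1))

Working:
  start: (λ.(λ.0) (λ.1 ((λ.1) (λ.1)))) (λ.0 (λ.0))
  step 1: (λ.0) (λ.(λ.0 (λ.0)) ((λ.1) (λ.1)))
  step 2: λ.(λ.0 (λ.0)) ((λ.1) (λ.1))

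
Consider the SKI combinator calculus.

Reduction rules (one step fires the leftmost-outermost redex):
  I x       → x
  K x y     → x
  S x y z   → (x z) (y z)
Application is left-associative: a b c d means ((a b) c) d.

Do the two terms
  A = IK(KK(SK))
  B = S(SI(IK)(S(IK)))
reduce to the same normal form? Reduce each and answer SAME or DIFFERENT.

Answer: DIFFERENT — A ⇓ KK, B ⇓ S(SK(K(SK)))

Reduction:
Term A:
  start: IK(KK(SK))
  →1  K(KK(SK))
  →2  KK

Term B:
  start: S(SI(IK)(S(IK)))
  →1  S(I(S(IK))(IK(S(IK))))
  →2  S(S(IK)(IK(S(IK))))
  →3  S(SK(IK(S(IK))))
  →4  S(SK(K(S(IK))))
  →5  S(SK(K(SK)))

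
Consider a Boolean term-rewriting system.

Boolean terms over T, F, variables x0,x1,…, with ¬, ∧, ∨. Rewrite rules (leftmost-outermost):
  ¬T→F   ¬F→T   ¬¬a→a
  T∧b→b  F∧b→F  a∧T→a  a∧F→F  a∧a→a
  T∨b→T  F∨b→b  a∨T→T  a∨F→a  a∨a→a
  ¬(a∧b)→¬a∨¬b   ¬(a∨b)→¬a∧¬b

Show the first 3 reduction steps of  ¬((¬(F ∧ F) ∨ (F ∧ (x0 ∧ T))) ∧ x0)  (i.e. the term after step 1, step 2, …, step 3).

Answer: after 3 steps: ((F ∧ F) ∧ ¬(F ∧ (x0 ∧ T))) ∨ ¬x0

Reduction:
  start: ¬((¬(F ∧ F) ∨ (F ∧ (x0 ∧ T))) ∧ x0)
  step 1: ¬(¬(F ∧ F) ∨ (F ∧ (x0 ∧ T))) ∨ ¬x0
  step 2: (¬¬(F ∧ F) ∧ ¬(F ∧ (x0 ∧ T))) ∨ ¬x0
  step 3: ((F ∧ F) ∧ ¬(F ∧ (x0 ∧ T))) ∨ ¬x0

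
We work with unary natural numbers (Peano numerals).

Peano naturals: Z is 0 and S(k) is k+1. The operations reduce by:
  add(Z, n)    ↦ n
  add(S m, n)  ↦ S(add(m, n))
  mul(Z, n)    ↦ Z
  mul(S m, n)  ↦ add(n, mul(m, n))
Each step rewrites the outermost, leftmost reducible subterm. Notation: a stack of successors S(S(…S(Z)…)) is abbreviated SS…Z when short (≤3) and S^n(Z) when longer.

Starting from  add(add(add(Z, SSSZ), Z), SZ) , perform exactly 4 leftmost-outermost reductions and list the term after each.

  start: add(add(add(Z, SSSZ), Z), SZ)
  step 1: add(add(SSSZ, Z), SZ)
  step 2: add(S(add(SSZ, Z)), SZ)
  step 3: S(add(add(SSZ, Z), SZ))
  step 4: S(add(S(add(SZ, Z)), SZ))

Answer: after 4 steps: S(add(S(add(SZ, Z)), SZ))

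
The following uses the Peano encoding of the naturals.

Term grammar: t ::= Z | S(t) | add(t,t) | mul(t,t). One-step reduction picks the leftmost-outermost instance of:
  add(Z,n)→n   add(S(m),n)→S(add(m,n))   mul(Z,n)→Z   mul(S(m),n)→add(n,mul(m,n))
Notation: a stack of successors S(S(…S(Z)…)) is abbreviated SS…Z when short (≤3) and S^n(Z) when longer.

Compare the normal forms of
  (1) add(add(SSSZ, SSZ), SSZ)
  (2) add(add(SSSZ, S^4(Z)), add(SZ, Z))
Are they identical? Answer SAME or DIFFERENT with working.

Term A:
  start: add(add(SSSZ, SSZ), SSZ)
  step 1: add(S(add(SSZ, SSZ)), SSZ)
  step 2: S(add(add(SSZ, SSZ), SSZ))
  step 3: S(add(S(add(SZ, SSZ)), SSZ))
  step 4: S(S(add(add(SZ, SSZ), SSZ)))
  step 5: S(S(add(S(add(Z, SSZ)), SSZ)))
  step 6: S(S(S(add(add(Z, SSZ), SSZ))))
  step 7: S(S(S(add(SSZ, SSZ))))
  step 8: S(S(S(S(add(SZ, SSZ)))))
  step 9: S(S(S(S(S(add(Z, SSZ))))))
  step 10: S^7(Z)

Term B:
  start: add(add(SSSZ, S^4(Z)), add(SZ, Z))
  step 1: add(S(add(SSZ, S^4(Z))), add(SZ, Z))
  step 2: S(add(add(SSZ, S^4(Z)), add(SZ, Z)))
  step 3: S(add(S(add(SZ, S^4(Z))), add(SZ, Z)))
  step 4: S(S(add(add(SZ, S^4(Z)), add(SZ, Z))))
  step 5: S(S(add(S(add(Z, S^4(Z))), add(SZ, Z))))
  step 6: S(S(S(add(add(Z, S^4(Z)), add(SZ, Z)))))
  step 7: S(S(S(add(S^4(Z), add(SZ, Z)))))
  step 8: S(S(S(S(add(SSSZ, add(SZ, Z))))))
  step 9: S(S(S(S(S(add(SSZ, add(SZ, Z)))))))
  step 10: S(S(S(S(S(S(add(SZ, add(SZ, Z))))))))
  step 11: S(S(S(S(S(S(S(add(Z, add(SZ, Z)))))))))
  step 12: S(S(S(S(S(S(S(add(SZ, Z))))))))
  step 13: S(S(S(S(S(S(S(S(add(Z, Z)))))))))
  step 14: S^8(Z)

Answer: DIFFERENT — A ⇓ S^7(Z), B ⇓ S^8(Z)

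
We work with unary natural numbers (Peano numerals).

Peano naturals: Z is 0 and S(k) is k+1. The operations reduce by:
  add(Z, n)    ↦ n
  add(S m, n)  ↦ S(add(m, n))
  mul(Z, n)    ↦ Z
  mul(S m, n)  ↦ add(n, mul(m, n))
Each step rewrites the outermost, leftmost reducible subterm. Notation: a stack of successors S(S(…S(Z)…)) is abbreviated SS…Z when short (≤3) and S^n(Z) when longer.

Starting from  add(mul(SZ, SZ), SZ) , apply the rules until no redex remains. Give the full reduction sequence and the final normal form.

Answer: normal form = SSZ  (in 6 steps)

Reduction:
  start: add(mul(SZ, SZ), SZ)
  →1  add(add(SZ, mul(Z, SZ)), SZ)
  →2  add(S(add(Z, mul(Z, SZ))), SZ)
  →3  S(add(add(Z, mul(Z, SZ)), SZ))
  →4  S(add(mul(Z, SZ), SZ))
  →5  S(add(Z, SZ))
  →6  SSZ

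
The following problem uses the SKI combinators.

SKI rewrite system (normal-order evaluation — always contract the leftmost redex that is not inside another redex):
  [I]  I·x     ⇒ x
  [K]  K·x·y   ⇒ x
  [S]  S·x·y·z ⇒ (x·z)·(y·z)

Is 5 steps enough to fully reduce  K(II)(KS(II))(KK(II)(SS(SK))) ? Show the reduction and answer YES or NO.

Answer: YES — reaches normal form K(SS(SK)) in 4 ≤ 5 steps

Derivation:
  start: K(II)(KS(II))(KK(II)(SS(SK)))
  step 1: II(KK(II)(SS(SK)))
  step 2: I(KK(II)(SS(SK)))
  step 3: KK(II)(SS(SK))
  step 4: K(SS(SK))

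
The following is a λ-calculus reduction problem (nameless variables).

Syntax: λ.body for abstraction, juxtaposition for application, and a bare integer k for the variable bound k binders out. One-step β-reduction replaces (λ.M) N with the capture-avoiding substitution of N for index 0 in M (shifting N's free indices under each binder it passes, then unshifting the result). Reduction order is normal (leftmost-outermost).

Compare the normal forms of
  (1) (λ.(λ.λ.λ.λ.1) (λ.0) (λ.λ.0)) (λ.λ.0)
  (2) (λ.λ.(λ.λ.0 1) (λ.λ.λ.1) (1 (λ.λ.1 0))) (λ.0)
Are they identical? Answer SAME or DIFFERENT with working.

Answer: DIFFERENT — A ⇓ λ.λ.1, B ⇓ λ.λ.λ.λ.1

Working:
Term A:
  start: (λ.(λ.λ.λ.λ.1) (λ.0) (λ.λ.0)) (λ.λ.0)
  [1] (λ.λ.λ.λ.1) (λ.0) (λ.λ.0)
  [2] (λ.λ.λ.1) (λ.λ.0)
  [3] λ.λ.1

Term B:
  start: (λ.λ.(λ.λ.0 1) (λ.λ.λ.1) (1 (λ.λ.1 0))) (λ.0)
  [1] λ.(λ.λ.0 1) (λ.λ.λ.1) ((λ.0) (λ.λ.1 0))
  [2] λ.(λ.0 (λ.λ.λ.1)) ((λ.0) (λ.λ.1 0))
  [3] λ.(λ.0) (λ.λ.1 0) (λ.λ.λ.1)
  [4] λ.(λ.λ.1 0) (λ.λ.λ.1)
  [5] λ.λ.(λ.λ.λ.1) 0
  [6] λ.λ.λ.λ.1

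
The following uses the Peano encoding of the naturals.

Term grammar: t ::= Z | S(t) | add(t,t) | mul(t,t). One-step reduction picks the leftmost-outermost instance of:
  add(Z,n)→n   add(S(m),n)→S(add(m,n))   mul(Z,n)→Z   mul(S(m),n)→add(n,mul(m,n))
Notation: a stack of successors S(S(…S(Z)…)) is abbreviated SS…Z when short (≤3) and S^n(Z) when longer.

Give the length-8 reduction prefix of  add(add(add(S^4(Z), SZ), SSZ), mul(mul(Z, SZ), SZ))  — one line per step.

  start: add(add(add(S^4(Z), SZ), SSZ), mul(mul(Z, SZ), SZ))
  step 1: add(add(S(add(SSSZ, SZ)), SSZ), mul(mul(Z, SZ), SZ))
  step 2: add(S(add(add(SSSZ, SZ), SSZ)), mul(mul(Z, SZ), SZ))
  step 3: S(add(add(add(SSSZ, SZ), SSZ), mul(mul(Z, SZ), SZ)))
  step 4: S(add(add(S(add(SSZ, SZ)), SSZ), mul(mul(Z, SZ), SZ)))
  step 5: S(add(S(add(add(SSZ, SZ), SSZ)), mul(mul(Z, SZ), SZ)))
  step 6: S(S(add(add(add(SSZ, SZ), SSZ), mul(mul(Z, SZ), SZ))))
  step 7: S(S(add(add(S(add(SZ, SZ)), SSZ), mul(mul(Z, SZ), SZ))))
  step 8: S(S(add(S(add(add(SZ, SZ), SSZ)), mul(mul(Z, SZ), SZ))))

Answer: after 8 steps: S(S(add(S(add(add(SZ, SZ), SSZ)), mul(mul(Z, SZ), SZ))))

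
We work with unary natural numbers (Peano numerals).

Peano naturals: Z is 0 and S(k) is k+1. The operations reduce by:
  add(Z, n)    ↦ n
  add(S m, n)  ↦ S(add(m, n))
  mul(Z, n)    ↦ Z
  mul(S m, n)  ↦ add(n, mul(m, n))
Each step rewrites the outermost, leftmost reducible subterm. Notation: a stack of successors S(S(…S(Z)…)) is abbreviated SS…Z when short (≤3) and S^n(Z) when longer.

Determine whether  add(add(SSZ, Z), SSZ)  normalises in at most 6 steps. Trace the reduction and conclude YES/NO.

  start: add(add(SSZ, Z), SSZ)
  →1  add(S(add(SZ, Z)), SSZ)
  →2  S(add(add(SZ, Z), SSZ))
  →3  S(add(S(add(Z, Z)), SSZ))
  →4  S(S(add(add(Z, Z), SSZ)))
  →5  S(S(add(Z, SSZ)))
  →6  S^4(Z)

Answer: YES — reaches normal form S^4(Z) in 6 ≤ 6 steps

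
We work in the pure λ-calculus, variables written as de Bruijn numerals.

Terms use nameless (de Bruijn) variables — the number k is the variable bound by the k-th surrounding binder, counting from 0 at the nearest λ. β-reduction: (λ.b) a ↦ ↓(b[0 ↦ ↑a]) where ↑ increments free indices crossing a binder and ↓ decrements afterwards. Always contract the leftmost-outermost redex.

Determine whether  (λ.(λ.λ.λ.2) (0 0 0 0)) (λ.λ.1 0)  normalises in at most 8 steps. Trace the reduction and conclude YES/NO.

Answer: YES — reaches normal form λ.λ.λ.λ.1 0 in 8 ≤ 8 steps

Reduction:
  start: (λ.(λ.λ.λ.2) (0 0 0 0)) (λ.λ.1 0)
  →1  (λ.λ.λ.2) ((λ.λ.1 0) (λ.λ.1 0) (λ.λ.1 0) (λ.λ.1 0))
  →2  λ.λ.(λ.λ.1 0) (λ.λ.1 0) (λ.λ.1 0) (λ.λ.1 0)
  →3  λ.λ.(λ.(λ.λ.1 0) 0) (λ.λ.1 0) (λ.λ.1 0)
  →4  λ.λ.(λ.λ.1 0) (λ.λ.1 0) (λ.λ.1 0)
  →5  λ.λ.(λ.(λ.λ.1 0) 0) (λ.λ.1 0)
  →6  λ.λ.(λ.λ.1 0) (λ.λ.1 0)
  →7  λ.λ.λ.(λ.λ.1 0) 0
  →8  λ.λ.λ.λ.1 0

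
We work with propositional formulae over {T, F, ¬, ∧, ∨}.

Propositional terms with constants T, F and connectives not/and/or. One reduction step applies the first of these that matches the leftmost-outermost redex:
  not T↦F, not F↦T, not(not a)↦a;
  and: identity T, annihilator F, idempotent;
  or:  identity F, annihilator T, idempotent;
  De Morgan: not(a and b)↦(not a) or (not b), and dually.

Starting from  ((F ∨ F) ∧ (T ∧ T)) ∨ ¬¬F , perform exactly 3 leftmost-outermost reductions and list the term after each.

  start: ((F ∨ F) ∧ (T ∧ T)) ∨ ¬¬F
  [1] (F ∧ (T ∧ T)) ∨ ¬¬F
  [2] F ∨ ¬¬F
  [3] ¬¬F

Answer: after 3 steps: ¬¬F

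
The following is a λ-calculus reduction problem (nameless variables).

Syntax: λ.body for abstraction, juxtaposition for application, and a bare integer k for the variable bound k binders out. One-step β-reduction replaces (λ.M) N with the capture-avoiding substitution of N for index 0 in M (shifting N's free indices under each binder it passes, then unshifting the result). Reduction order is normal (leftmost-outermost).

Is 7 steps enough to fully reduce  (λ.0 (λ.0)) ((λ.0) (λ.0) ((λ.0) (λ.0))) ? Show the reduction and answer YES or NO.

Answer: YES — reaches normal form λ.0 in 5 ≤ 7 steps

Derivation:
  start: (λ.0 (λ.0)) ((λ.0) (λ.0) ((λ.0) (λ.0)))
  [1] (λ.0) (λ.0) ((λ.0) (λ.0)) (λ.0)
  [2] (λ.0) ((λ.0) (λ.0)) (λ.0)
  [3] (λ.0) (λ.0) (λ.0)
  [4] (λ.0) (λ.0)
  [5] λ.0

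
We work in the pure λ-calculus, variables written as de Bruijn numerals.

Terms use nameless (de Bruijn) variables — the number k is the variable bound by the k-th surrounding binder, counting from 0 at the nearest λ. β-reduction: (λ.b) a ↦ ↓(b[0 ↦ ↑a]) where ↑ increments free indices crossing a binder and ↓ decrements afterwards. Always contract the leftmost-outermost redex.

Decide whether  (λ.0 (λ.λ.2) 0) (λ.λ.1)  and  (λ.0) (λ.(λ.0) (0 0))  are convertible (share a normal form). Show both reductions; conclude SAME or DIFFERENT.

Answer: DIFFERENT — A ⇓ λ.λ.λ.λ.1, B ⇓ λ.0 0

Derivation:
Term A:
  start: (λ.0 (λ.λ.2) 0) (λ.λ.1)
  →1  (λ.λ.1) (λ.λ.λ.λ.1) (λ.λ.1)
  →2  (λ.λ.λ.λ.λ.1) (λ.λ.1)
  →3  λ.λ.λ.λ.1

Term B:
  start: (λ.0) (λ.(λ.0) (0 0))
  →1  λ.(λ.0) (0 0)
  →2  λ.0 0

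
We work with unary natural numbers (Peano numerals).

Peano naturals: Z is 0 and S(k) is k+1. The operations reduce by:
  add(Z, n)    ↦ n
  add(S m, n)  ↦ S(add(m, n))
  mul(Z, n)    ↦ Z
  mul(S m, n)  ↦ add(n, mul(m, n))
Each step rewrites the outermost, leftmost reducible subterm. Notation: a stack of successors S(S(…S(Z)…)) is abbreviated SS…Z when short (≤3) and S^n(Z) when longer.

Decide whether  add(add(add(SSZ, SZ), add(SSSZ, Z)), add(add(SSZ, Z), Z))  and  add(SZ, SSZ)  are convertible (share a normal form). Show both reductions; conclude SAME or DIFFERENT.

Term A:
  start: add(add(add(SSZ, SZ), add(SSSZ, Z)), add(add(SSZ, Z), Z))
  [1] add(add(S(add(SZ, SZ)), add(SSSZ, Z)), add(add(SSZ, Z), Z))
  [2] add(S(add(add(SZ, SZ), add(SSSZ, Z))), add(add(SSZ, Z), Z))
  [3] S(add(add(add(SZ, SZ), add(SSSZ, Z)), add(add(SSZ, Z), Z)))
  [4] S(add(add(S(add(Z, SZ)), add(SSSZ, Z)), add(add(SSZ, Z), Z)))
  [5] S(add(S(add(add(Z, SZ), add(SSSZ, Z))), add(add(SSZ, Z), Z)))
  [6] S(S(add(add(add(Z, SZ), add(SSSZ, Z)), add(add(SSZ, Z), Z))))
  [7] S(S(add(add(SZ, add(SSSZ, Z)), add(add(SSZ, Z), Z))))
  [8] S(S(add(S(add(Z, add(SSSZ, Z))), add(add(SSZ, Z), Z))))
  [9] S(S(S(add(add(Z, add(SSSZ, Z)), add(add(SSZ, Z), Z)))))
  [10] S(S(S(add(add(SSSZ, Z), add(add(SSZ, Z), Z)))))
  [11] S(S(S(add(S(add(SSZ, Z)), add(add(SSZ, Z), Z)))))
  [12] S(S(S(S(add(add(SSZ, Z), add(add(SSZ, Z), Z))))))
  [13] S(S(S(S(add(S(add(SZ, Z)), add(add(SSZ, Z), Z))))))
  [14] S(S(S(S(S(add(add(SZ, Z), add(add(SSZ, Z), Z)))))))
  [15] S(S(S(S(S(add(S(add(Z, Z)), add(add(SSZ, Z), Z)))))))
  [16] S(S(S(S(S(S(add(add(Z, Z), add(add(SSZ, Z), Z))))))))
  [17] S(S(S(S(S(S(add(Z, add(add(SSZ, Z), Z))))))))
  [18] S(S(S(S(S(S(add(add(SSZ, Z), Z)))))))
  [19] S(S(S(S(S(S(add(S(add(SZ, Z)), Z)))))))
  [20] S(S(S(S(S(S(S(add(add(SZ, Z), Z))))))))
  [21] S(S(S(S(S(S(S(add(S(add(Z, Z)), Z))))))))
  [22] S(S(S(S(S(S(S(S(add(add(Z, Z), Z)))))))))
  [23] S(S(S(S(S(S(S(S(add(Z, Z)))))))))
  [24] S^8(Z)

Term B:
  start: add(SZ, SSZ)
  [1] S(add(Z, SSZ))
  [2] SSSZ

Answer: DIFFERENT — A ⇓ S^8(Z), B ⇓ SSSZ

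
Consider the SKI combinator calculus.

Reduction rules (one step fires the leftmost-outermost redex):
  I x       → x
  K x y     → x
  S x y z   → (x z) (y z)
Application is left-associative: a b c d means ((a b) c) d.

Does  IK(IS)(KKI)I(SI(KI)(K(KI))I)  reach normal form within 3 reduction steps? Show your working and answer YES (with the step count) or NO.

  start: IK(IS)(KKI)I(SI(KI)(K(KI))I)
  step 1: K(IS)(KKI)I(SI(KI)(K(KI))I)
  step 2: ISI(SI(KI)(K(KI))I)
  step 3: SI(SI(KI)(K(KI))I)

Answer: NO — after 3 steps the term is SI(SI(KI)(K(KI))I), not yet normal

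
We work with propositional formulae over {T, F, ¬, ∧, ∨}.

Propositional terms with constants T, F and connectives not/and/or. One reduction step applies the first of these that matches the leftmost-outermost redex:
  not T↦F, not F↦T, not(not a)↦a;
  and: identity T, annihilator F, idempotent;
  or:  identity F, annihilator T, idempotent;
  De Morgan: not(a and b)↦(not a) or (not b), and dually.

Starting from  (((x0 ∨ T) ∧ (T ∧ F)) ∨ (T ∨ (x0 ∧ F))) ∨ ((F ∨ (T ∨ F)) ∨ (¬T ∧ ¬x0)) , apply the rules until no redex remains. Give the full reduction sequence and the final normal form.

Answer: normal form = T  (in 6 steps)

Reduction:
  start: (((x0 ∨ T) ∧ (T ∧ F)) ∨ (T ∨ (x0 ∧ F))) ∨ ((F ∨ (T ∨ F)) ∨ (¬T ∧ ¬x0))
  step 1: ((T ∧ (T ∧ F)) ∨ (T ∨ (x0 ∧ F))) ∨ ((F ∨ (T ∨ F)) ∨ (¬T ∧ ¬x0))
  step 2: ((T ∧ F) ∨ (T ∨ (x0 ∧ F))) ∨ ((F ∨ (T ∨ F)) ∨ (¬T ∧ ¬x0))
  step 3: (F ∨ (T ∨ (x0 ∧ F))) ∨ ((F ∨ (T ∨ F)) ∨ (¬T ∧ ¬x0))
  step 4: (T ∨ (x0 ∧ F)) ∨ ((F ∨ (T ∨ F)) ∨ (¬T ∧ ¬x0))
  step 5: T ∨ ((F ∨ (T ∨ F)) ∨ (¬T ∧ ¬x0))
  step 6: T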